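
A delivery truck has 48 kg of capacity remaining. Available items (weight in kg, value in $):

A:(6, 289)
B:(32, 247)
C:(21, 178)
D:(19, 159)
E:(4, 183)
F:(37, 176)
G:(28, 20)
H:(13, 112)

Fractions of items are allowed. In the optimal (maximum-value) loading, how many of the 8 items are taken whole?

Greedy by value/weight ratio, highest first.
Order: A (289/6=48.17) > E (183/4=45.75) > H (112/13=8.62) > C (178/21=8.48) > D (159/19=8.37) > B (247/32=7.72) > F (176/37=4.76) > G (20/28=0.71)
Fill: take A (6 @ 289) → take E (4 @ 183) → take H (13 @ 112) → take C (21 @ 178) → take 4/19 of D → 33.47; 48/48 used.
4 item(s) taken whole; one partial (take 4/19 of D).

4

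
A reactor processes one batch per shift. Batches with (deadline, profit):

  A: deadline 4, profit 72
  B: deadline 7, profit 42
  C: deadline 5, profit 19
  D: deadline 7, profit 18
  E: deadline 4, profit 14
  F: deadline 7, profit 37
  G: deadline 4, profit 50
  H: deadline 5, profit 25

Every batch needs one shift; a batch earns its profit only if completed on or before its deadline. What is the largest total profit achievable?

By profit: A(d4,72), G(d4,50), B(d7,42), F(d7,37), H(d5,25), C(d5,19), D(d7,18), E(d4,14)
A→slot 4; G→slot 3; B→slot 7; F→slot 6; H→slot 5; C→slot 2; D→slot 1; E skipped.
Profit = 18 + 19 + 50 + 72 + 25 + 37 + 42 = 263

263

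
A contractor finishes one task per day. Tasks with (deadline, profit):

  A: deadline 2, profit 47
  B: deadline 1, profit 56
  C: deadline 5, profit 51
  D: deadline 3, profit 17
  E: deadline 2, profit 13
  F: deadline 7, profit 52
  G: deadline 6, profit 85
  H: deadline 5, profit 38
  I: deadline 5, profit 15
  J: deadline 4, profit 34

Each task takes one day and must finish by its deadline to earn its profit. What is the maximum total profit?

Take jobs in profit order; each goes to the latest open slot no later than its deadline.
Profit order: G=85 B=56 F=52 C=51 A=47 H=38 J=34 D=17 I=15 E=13
Assign: G→slot 6, B→slot 1, F→slot 7, C→slot 5, A→slot 2, H→slot 4, J→slot 3, D skipped, I skipped, E skipped.
Slots: [1:B] [2:A] [3:J] [4:H] [5:C] [6:G] [7:F]
Profit = 56 + 47 + 34 + 38 + 51 + 85 + 52 = 363

363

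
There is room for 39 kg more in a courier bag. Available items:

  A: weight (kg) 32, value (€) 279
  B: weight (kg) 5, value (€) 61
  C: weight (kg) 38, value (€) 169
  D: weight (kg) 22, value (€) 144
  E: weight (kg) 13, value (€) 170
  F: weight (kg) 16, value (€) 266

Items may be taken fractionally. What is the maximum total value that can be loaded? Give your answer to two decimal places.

540.59

Greedy by value/weight ratio, highest first.
Order: F (266/16=16.62) > E (170/13=13.08) > B (61/5=12.20) > A (279/32=8.72) > D (144/22=6.55) > C (169/38=4.45)
Fill: take F (16 @ 266) → take E (13 @ 170) → take B (5 @ 61) → take 5/32 of A → 43.59; 39/39 used.
Total value = 540.59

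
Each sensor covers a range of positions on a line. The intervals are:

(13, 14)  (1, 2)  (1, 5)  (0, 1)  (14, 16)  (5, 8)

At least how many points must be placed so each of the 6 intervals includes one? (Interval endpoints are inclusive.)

Process intervals by earliest right end; each time one isn't hit yet, stab at its right endpoint.
Sorted: [0,1] [1,2] [1,5] [5,8] [13,14] [14,16]
{[0,1],[1,2],[1,5]} hit by 1; {[5,8]} hit by 8; {[13,14],[14,16]} hit by 14.
Points: 1, 8, 14 (3 total).

3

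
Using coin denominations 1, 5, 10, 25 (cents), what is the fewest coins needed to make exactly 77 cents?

5

Use the largest denomination that fits, subtract, and repeat.
77 = 3×25 + 2×1
Total coins = 3 + 2 = 5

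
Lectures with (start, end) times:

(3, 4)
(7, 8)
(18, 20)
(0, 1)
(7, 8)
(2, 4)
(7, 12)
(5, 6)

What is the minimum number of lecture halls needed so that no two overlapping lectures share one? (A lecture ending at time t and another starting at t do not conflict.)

3

The answer is the maximum number of intervals overlapping at any instant.
Events (time:±→running): 0:+→1 1:-→0 2:+→1 3:+→2 4:-→1 4:-→0 5:+→1 6:-→0 7:+→1 7:+→2 7:+→3 … peak 3.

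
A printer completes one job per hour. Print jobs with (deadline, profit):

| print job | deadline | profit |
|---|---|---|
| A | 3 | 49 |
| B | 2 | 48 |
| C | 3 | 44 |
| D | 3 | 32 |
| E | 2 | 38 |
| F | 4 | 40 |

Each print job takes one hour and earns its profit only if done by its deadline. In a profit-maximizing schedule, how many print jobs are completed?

Sort by profit descending; place each in the latest free slot ≤ its deadline.
By profit: A(d3,49), B(d2,48), C(d3,44), F(d4,40), E(d2,38), D(d3,32)
A→slot 3; B→slot 2; C→slot 1; F→slot 4; E skipped; D skipped.
4 of 6 scheduled.

4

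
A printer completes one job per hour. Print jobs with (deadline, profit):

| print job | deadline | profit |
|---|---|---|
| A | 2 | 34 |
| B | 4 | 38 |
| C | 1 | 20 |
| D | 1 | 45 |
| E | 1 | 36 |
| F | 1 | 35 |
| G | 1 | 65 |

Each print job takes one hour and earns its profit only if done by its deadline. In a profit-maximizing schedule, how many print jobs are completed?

Sort by profit descending; place each in the latest free slot ≤ its deadline.
Profit order: G=65 D=45 B=38 E=36 F=35 A=34 C=20
Assign: G→slot 1, D skipped, B→slot 4, E skipped, F skipped, A→slot 2, C skipped.
Slots: [1:G] [2:A] [4:B]
3 of 7 scheduled.

3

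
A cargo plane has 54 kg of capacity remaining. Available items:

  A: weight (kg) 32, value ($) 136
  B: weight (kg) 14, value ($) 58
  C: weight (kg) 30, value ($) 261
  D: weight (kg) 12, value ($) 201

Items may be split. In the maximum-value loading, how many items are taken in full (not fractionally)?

Greedy by value/weight ratio, highest first.
Ratios (sorted): D 16.75, C 8.70, A 4.25, B 4.14
take D (12 @ 201); take C (30 @ 261); take 12/32 of A → 51.00. Capacity used 54/54.
2 item(s) taken whole; one partial (take 12/32 of A).

2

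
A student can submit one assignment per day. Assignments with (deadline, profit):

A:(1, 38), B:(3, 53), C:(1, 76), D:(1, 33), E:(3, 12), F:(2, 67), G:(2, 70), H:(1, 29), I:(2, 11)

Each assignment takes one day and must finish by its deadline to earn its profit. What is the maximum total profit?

199

Take jobs in profit order; each goes to the latest open slot no later than its deadline.
Profit order: C=76 G=70 F=67 B=53 A=38 D=33 H=29 E=12 I=11
Assign: C→slot 1, G→slot 2, F skipped, B→slot 3, A skipped, D skipped, H skipped, E skipped, I skipped.
Slots: [1:C] [2:G] [3:B]
Profit = 76 + 70 + 53 = 199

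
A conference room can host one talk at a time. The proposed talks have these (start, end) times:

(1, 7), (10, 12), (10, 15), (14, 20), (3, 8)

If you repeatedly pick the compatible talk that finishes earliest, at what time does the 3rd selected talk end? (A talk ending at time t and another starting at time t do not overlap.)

Greedy by earliest finish: after sorting by end time, pick each interval compatible with the last pick.
By end time: (1,7), (3,8), (10,12), (10,15), (14,20).
Pick (1,7); next start ≥ 7 → (10,12); next start ≥ 12 → (14,20).
Selected: (1,7) (10,12) (14,20)

20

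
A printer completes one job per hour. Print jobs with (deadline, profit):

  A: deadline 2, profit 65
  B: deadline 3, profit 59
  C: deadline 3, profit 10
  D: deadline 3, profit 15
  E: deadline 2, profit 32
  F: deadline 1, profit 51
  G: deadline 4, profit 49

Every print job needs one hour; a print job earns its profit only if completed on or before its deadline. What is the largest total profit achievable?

224

Sort by profit descending; place each in the latest free slot ≤ its deadline.
By profit: A(d2,65), B(d3,59), F(d1,51), G(d4,49), E(d2,32), D(d3,15), C(d3,10)
A→slot 2; B→slot 3; F→slot 1; G→slot 4; E skipped; D skipped; C skipped.
Profit = 51 + 65 + 59 + 49 = 224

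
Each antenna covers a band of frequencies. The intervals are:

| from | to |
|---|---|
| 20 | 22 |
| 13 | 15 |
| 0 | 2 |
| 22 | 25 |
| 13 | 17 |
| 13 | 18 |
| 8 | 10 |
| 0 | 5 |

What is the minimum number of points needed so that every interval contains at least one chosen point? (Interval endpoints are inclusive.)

By right end: [0,2]  [0,5]  [8,10]  [13,15]  [13,17]  [13,18]  [20,22]  [22,25]
[0,2] uncovered → point at 2; [8,10] uncovered → point at 10; [13,15] uncovered → point at 15; [20,22] uncovered → point at 22.
Points: 2, 10, 15, 22 (4 total).

4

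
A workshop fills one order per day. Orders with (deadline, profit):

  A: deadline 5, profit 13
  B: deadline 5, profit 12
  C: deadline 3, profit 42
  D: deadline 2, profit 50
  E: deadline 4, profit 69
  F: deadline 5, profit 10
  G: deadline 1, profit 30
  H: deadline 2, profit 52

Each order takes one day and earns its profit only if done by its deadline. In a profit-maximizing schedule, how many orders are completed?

5

By profit: E(d4,69), H(d2,52), D(d2,50), C(d3,42), G(d1,30), A(d5,13), B(d5,12), F(d5,10)
E→slot 4; H→slot 2; D→slot 1; C→slot 3; G skipped; A→slot 5; B skipped; F skipped.
5 of 8 scheduled.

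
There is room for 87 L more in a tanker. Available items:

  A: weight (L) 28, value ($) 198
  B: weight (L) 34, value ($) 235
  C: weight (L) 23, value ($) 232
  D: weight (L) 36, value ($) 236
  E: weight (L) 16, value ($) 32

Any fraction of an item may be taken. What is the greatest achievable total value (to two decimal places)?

678.11

Ratios (sorted): C 10.09, A 7.07, B 6.91, D 6.56, E 2.00
take C (23 @ 232); take A (28 @ 198); take B (34 @ 235); take 2/36 of D → 13.11. Capacity used 87/87.
Total value = 678.11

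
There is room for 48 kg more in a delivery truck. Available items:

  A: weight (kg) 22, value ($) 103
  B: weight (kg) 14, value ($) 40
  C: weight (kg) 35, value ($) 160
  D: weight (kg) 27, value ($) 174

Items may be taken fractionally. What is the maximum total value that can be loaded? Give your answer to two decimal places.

Sort by value per unit weight and fill in that order.
Order: D (174/27=6.44) > A (103/22=4.68) > C (160/35=4.57) > B (40/14=2.86)
Fill: take D (27 @ 174) → take 21/22 of A → 98.32; 48/48 used.
Total value = 272.32

272.32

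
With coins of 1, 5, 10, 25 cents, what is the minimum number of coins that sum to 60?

Greedy: take as many of the largest coin as possible, then repeat with the remainder.
60 = 2×25 + 1×10
Total coins = 2 + 1 = 3

3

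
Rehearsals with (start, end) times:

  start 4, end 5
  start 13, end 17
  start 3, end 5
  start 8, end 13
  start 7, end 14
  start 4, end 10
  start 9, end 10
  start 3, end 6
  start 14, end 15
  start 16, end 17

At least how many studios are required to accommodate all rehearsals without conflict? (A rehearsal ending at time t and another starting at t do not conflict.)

starts: [3, 3, 4, 4, 7, 8, 9, 13, 14, 16]
ends:   [5, 5, 6, 10, 10, 13, 14, 15, 17, 17]
s3→1 s3→2 s4→3 s4→4  — peak 4.

4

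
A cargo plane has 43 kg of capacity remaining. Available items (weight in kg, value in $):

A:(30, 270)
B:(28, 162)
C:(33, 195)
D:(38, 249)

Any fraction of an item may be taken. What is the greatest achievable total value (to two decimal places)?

355.18

Ratios (sorted): A 9.00, D 6.55, C 5.91, B 5.79
take A (30 @ 270); take 13/38 of D → 85.18. Capacity used 43/43.
Total value = 355.18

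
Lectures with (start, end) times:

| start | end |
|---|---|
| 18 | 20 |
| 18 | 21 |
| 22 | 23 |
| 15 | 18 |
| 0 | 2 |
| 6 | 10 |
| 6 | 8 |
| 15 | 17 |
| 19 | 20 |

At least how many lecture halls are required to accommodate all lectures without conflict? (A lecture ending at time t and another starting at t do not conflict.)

3

Count concurrent intervals with a sweep; the peak is the room count.
starts: [0, 6, 6, 15, 15, 18, 18, 19, 22]
ends:   [2, 8, 10, 17, 18, 20, 20, 21, 23]
s0→1 e2→0 s6→1 s6→2 e8→1 e10→0 s15→1 s15→2 e17→1 e18→0 s18→1 s18→2 s19→3  — peak 3.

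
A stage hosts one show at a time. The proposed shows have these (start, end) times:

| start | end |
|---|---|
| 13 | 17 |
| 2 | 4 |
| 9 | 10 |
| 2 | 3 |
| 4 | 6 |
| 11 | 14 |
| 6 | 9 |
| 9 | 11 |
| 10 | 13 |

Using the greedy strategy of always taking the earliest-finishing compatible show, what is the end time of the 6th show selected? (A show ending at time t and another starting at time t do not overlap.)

17

Sorted by end: (2,3)  (2,4)  (4,6)  (6,9)  (9,10)  (9,11)  (10,13)  (11,14)  (13,17)
take (2,3); skip (2,4); take (4,6); take (6,9); take (9,10); take (10,13); take (13,17).
Selected: (2,3) (4,6) (6,9) (9,10) (10,13) (13,17)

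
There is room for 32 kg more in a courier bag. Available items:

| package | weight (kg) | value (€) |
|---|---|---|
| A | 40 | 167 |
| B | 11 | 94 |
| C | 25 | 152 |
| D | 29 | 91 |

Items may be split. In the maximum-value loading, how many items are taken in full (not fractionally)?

Sort by value per unit weight and fill in that order.
Ratios (sorted): B 8.55, C 6.08, A 4.17, D 3.14
take B (11 @ 94); take 21/25 of C → 127.68. Capacity used 32/32.
1 item(s) taken whole; one partial (take 21/25 of C).

1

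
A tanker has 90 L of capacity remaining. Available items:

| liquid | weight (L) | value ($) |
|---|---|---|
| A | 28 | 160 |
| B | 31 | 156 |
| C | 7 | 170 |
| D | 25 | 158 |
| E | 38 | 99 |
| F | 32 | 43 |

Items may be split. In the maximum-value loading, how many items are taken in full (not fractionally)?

3

Order: C (170/7=24.29) > D (158/25=6.32) > A (160/28=5.71) > B (156/31=5.03) > E (99/38=2.61) > F (43/32=1.34)
Fill: take C (7 @ 170) → take D (25 @ 158) → take A (28 @ 160) → take 30/31 of B → 150.97; 90/90 used.
3 item(s) taken whole; one partial (take 30/31 of B).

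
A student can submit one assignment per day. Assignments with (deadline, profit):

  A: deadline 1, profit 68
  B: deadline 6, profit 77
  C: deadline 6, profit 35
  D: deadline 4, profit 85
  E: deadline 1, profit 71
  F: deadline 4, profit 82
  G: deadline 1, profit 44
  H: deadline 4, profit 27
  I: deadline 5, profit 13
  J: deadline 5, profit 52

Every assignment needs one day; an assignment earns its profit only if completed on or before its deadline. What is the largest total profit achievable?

402

By profit: D(d4,85), F(d4,82), B(d6,77), E(d1,71), A(d1,68), J(d5,52), G(d1,44), C(d6,35), H(d4,27), I(d5,13)
D→slot 4; F→slot 3; B→slot 6; E→slot 1; A skipped; J→slot 5; G skipped; C→slot 2; H skipped; I skipped.
Profit = 71 + 35 + 82 + 85 + 52 + 77 = 402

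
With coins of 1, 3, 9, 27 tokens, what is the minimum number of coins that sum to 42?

Greedy: take as many of the largest coin as possible, then repeat with the remainder.
42 = 1×27 + 1×9 + 2×3
Total coins = 1 + 1 + 2 = 4

4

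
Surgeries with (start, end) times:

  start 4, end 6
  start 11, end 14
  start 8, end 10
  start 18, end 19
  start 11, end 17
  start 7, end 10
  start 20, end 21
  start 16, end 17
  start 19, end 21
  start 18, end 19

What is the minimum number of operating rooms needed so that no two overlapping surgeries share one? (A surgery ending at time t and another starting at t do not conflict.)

Count concurrent intervals with a sweep; the peak is the room count.
starts: [4, 7, 8, 11, 11, 16, 18, 18, 19, 20]
ends:   [6, 10, 10, 14, 17, 17, 19, 19, 21, 21]
s4→1 e6→0 s7→1 s8→2  — peak 2.

2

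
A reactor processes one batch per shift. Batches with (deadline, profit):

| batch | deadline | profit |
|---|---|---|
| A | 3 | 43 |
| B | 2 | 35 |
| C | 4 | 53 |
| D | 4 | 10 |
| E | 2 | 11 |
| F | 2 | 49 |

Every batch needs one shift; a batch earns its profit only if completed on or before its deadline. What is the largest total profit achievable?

Take jobs in profit order; each goes to the latest open slot no later than its deadline.
By profit: C(d4,53), F(d2,49), A(d3,43), B(d2,35), E(d2,11), D(d4,10)
C→slot 4; F→slot 2; A→slot 3; B→slot 1; E skipped; D skipped.
Profit = 35 + 49 + 43 + 53 = 180

180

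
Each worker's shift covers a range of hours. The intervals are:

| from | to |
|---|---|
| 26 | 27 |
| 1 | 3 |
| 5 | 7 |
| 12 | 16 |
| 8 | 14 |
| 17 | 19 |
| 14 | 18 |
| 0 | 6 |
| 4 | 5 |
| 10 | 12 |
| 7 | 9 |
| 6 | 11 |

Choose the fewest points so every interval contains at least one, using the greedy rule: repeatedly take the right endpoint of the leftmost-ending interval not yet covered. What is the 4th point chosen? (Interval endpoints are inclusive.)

Sort by right endpoint; whenever an interval is uncovered, place a point at its right end.
By right end: [1,3]  [4,5]  [0,6]  [5,7]  [7,9]  [6,11]  [10,12]  [8,14]  [12,16]  [14,18]  [17,19]  [26,27]
[1,3] uncovered → point at 3; [4,5] uncovered → point at 5; [7,9] uncovered → point at 9; [10,12] uncovered → point at 12; [14,18] uncovered → point at 18; [26,27] uncovered → point at 27.
Points: 3, 5, 9, 12, 18, 27 (6 total).

12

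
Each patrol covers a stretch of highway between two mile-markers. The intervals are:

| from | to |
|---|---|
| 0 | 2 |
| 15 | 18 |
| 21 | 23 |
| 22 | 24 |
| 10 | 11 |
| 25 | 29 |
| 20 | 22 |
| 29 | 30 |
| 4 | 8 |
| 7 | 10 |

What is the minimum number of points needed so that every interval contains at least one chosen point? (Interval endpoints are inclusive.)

Process intervals by earliest right end; each time one isn't hit yet, stab at its right endpoint.
By right end: [0,2]  [4,8]  [7,10]  [10,11]  [15,18]  [20,22]  [21,23]  [22,24]  [25,29]  [29,30]
[0,2] uncovered → point at 2; [4,8] uncovered → point at 8; [10,11] uncovered → point at 11; [15,18] uncovered → point at 18; [20,22] uncovered → point at 22; [25,29] uncovered → point at 29.
Points: 2, 8, 11, 18, 22, 29 (6 total).

6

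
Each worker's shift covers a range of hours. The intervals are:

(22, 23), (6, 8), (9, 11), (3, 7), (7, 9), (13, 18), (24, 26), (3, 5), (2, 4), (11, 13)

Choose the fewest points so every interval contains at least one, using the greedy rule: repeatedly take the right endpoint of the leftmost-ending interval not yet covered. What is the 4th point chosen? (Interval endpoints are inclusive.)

Sorted: [2,4] [3,5] [3,7] [6,8] [7,9] [9,11] [11,13] [13,18] [22,23] [24,26]
{[2,4],[3,5],[3,7]} hit by 4; {[6,8],[7,9]} hit by 8; {[9,11],[11,13]} hit by 11; {[13,18]} hit by 18; {[22,23]} hit by 23; {[24,26]} hit by 26.
Points: 4, 8, 11, 18, 23, 26 (6 total).

18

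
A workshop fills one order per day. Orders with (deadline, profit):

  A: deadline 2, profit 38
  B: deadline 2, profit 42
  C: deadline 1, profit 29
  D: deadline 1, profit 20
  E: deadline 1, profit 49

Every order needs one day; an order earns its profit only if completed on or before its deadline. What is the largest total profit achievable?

91

Sort by profit descending; place each in the latest free slot ≤ its deadline.
By profit: E(d1,49), B(d2,42), A(d2,38), C(d1,29), D(d1,20)
E→slot 1; B→slot 2; A skipped; C skipped; D skipped.
Profit = 49 + 42 = 91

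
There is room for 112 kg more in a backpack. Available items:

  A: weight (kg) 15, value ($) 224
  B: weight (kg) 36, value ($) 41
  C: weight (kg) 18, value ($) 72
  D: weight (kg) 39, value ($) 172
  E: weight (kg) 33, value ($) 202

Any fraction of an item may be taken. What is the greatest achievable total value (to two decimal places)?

Ratios (sorted): A 14.93, E 6.12, D 4.41, C 4.00, B 1.14
take A (15 @ 224); take E (33 @ 202); take D (39 @ 172); take C (18 @ 72); take 7/36 of B → 7.97. Capacity used 112/112.
Total value = 677.97

677.97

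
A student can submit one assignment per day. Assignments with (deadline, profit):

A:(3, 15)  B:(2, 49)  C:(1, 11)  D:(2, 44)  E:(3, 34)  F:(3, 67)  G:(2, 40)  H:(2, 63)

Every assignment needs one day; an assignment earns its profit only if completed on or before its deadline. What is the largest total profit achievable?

179

Take jobs in profit order; each goes to the latest open slot no later than its deadline.
By profit: F(d3,67), H(d2,63), B(d2,49), D(d2,44), G(d2,40), E(d3,34), A(d3,15), C(d1,11)
F→slot 3; H→slot 2; B→slot 1; D skipped; G skipped; E skipped; A skipped; C skipped.
Profit = 49 + 63 + 67 = 179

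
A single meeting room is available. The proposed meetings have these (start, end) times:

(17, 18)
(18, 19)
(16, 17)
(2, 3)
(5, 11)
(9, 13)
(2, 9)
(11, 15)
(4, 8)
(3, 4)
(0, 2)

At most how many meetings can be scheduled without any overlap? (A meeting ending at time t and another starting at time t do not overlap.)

Greedy by earliest finish: after sorting by end time, pick each interval compatible with the last pick.
By end time: (0,2), (2,3), (3,4), (4,8), (2,9), (5,11), (9,13), (11,15), (16,17), (17,18), (18,19).
Pick (0,2); next start ≥ 2 → (2,3); next start ≥ 3 → (3,4); next start ≥ 4 → (4,8); next start ≥ 8 → (9,13); next start ≥ 13 → (16,17); next start ≥ 17 → (17,18); next start ≥ 18 → (18,19).
Selected 8 meetings.

8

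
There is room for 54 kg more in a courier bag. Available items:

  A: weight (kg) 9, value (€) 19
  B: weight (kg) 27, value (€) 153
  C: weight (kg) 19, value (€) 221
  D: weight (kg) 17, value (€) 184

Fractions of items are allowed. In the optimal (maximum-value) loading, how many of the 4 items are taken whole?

2

Sort by value per unit weight and fill in that order.
Ratios (sorted): C 11.63, D 10.82, B 5.67, A 2.11
take C (19 @ 221); take D (17 @ 184); take 18/27 of B → 102.00. Capacity used 54/54.
2 item(s) taken whole; one partial (take 18/27 of B).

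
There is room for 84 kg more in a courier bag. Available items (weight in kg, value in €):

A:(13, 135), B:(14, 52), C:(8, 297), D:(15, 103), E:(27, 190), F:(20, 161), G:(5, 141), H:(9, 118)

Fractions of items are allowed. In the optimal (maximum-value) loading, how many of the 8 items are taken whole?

6

Sort by value per unit weight and fill in that order.
Order: C (297/8=37.12) > G (141/5=28.20) > H (118/9=13.11) > A (135/13=10.38) > F (161/20=8.05) > E (190/27=7.04) > D (103/15=6.87) > B (52/14=3.71)
Fill: take C (8 @ 297) → take G (5 @ 141) → take H (9 @ 118) → take A (13 @ 135) → take F (20 @ 161) → take E (27 @ 190) → take 2/15 of D → 13.73; 84/84 used.
6 item(s) taken whole; one partial (take 2/15 of D).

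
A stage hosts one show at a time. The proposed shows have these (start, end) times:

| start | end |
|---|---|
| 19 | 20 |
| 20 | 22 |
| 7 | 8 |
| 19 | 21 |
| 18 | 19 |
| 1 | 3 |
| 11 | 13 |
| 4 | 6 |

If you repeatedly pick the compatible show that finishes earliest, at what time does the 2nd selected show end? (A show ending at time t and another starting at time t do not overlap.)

6

By end time: (1,3), (4,6), (7,8), (11,13), (18,19), (19,20), (19,21), (20,22).
Pick (1,3); next start ≥ 3 → (4,6); next start ≥ 6 → (7,8); next start ≥ 8 → (11,13); next start ≥ 13 → (18,19); next start ≥ 19 → (19,20); next start ≥ 20 → (20,22).
Selected: (1,3) (4,6) (7,8) (11,13) (18,19) (19,20) (20,22)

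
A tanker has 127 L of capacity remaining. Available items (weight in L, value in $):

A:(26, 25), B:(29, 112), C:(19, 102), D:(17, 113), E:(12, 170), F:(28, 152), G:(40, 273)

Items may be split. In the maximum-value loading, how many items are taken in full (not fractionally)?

Greedy by value/weight ratio, highest first.
Order: E (170/12=14.17) > G (273/40=6.83) > D (113/17=6.65) > F (152/28=5.43) > C (102/19=5.37) > B (112/29=3.86) > A (25/26=0.96)
Fill: take E (12 @ 170) → take G (40 @ 273) → take D (17 @ 113) → take F (28 @ 152) → take C (19 @ 102) → take 11/29 of B → 42.48; 127/127 used.
5 item(s) taken whole; one partial (take 11/29 of B).

5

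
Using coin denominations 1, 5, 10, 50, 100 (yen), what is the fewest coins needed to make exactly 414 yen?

Use the largest denomination that fits, subtract, and repeat.
414 = 4×100 + 1×10 + 4×1
Total coins = 4 + 1 + 4 = 9

9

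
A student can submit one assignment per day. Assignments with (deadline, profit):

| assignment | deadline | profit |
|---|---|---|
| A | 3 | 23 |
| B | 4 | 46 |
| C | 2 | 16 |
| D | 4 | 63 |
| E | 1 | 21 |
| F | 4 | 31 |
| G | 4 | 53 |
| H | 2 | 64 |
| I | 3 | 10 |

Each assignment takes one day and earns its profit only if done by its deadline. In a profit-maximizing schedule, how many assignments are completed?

Take jobs in profit order; each goes to the latest open slot no later than its deadline.
Profit order: H=64 D=63 G=53 B=46 F=31 A=23 E=21 C=16 I=10
Assign: H→slot 2, D→slot 4, G→slot 3, B→slot 1, F skipped, A skipped, E skipped, C skipped, I skipped.
Slots: [1:B] [2:H] [3:G] [4:D]
4 of 9 scheduled.

4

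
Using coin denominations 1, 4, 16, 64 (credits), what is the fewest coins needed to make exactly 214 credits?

Use the largest denomination that fits, subtract, and repeat.
214 = 3×64 + 1×16 + 1×4 + 2×1
Total coins = 3 + 1 + 1 + 2 = 7

7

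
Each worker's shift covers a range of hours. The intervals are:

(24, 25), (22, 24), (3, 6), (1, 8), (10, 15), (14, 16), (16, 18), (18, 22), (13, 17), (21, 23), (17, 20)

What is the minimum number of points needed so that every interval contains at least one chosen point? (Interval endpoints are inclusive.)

5

Sort by right endpoint; whenever an interval is uncovered, place a point at its right end.
Sorted: [3,6] [1,8] [10,15] [14,16] [13,17] [16,18] [17,20] [18,22] [21,23] [22,24] [24,25]
{[3,6],[1,8]} hit by 6; {[10,15],[14,16],[13,17]} hit by 15; {[16,18],[17,20],[18,22]} hit by 18; {[21,23],[22,24]} hit by 23; {[24,25]} hit by 25.
Points: 6, 15, 18, 23, 25 (5 total).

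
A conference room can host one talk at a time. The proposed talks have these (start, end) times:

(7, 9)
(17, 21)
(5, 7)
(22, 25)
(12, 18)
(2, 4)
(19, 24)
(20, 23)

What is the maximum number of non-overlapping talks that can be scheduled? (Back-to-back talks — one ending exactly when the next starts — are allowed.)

5

Sort by end time and greedily take each interval whose start is ≥ the last chosen end.
By end time: (2,4), (5,7), (7,9), (12,18), (17,21), (20,23), (19,24), (22,25).
Pick (2,4); next start ≥ 4 → (5,7); next start ≥ 7 → (7,9); next start ≥ 9 → (12,18); next start ≥ 18 → (20,23).
Selected 5 talks.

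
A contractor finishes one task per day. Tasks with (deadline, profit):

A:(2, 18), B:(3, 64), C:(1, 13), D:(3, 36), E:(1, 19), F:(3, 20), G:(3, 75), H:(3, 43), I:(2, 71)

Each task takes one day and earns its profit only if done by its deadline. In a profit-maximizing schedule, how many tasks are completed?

3

Sort by profit descending; place each in the latest free slot ≤ its deadline.
By profit: G(d3,75), I(d2,71), B(d3,64), H(d3,43), D(d3,36), F(d3,20), E(d1,19), A(d2,18), C(d1,13)
G→slot 3; I→slot 2; B→slot 1; H skipped; D skipped; F skipped; E skipped; A skipped; C skipped.
3 of 9 scheduled.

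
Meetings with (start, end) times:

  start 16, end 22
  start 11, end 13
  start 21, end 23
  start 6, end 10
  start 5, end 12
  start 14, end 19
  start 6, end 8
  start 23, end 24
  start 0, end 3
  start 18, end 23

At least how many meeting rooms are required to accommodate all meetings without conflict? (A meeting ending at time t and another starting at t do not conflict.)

3

Count concurrent intervals with a sweep; the peak is the room count.
Events (time:±→running): 0:+→1 3:-→0 5:+→1 6:+→2 6:+→3 … peak 3.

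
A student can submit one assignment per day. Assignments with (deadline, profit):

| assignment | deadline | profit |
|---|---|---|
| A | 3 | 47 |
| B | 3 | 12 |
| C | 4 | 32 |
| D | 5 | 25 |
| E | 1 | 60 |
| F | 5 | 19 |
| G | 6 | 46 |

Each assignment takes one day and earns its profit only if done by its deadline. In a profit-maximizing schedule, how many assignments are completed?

Profit order: E=60 A=47 G=46 C=32 D=25 F=19 B=12
Assign: E→slot 1, A→slot 3, G→slot 6, C→slot 4, D→slot 5, F→slot 2, B skipped.
Slots: [1:E] [2:F] [3:A] [4:C] [5:D] [6:G]
6 of 7 scheduled.

6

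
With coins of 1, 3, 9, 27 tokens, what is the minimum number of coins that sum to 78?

6

78 − 2×27→24 − 2×9→6 − 2×3→0
Total coins = 2 + 2 + 2 = 6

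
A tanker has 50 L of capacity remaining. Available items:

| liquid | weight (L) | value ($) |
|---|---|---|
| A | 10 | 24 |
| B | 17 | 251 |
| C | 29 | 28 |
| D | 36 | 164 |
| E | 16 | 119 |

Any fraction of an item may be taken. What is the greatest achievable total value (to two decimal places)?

Sort by value per unit weight and fill in that order.
Order: B (251/17=14.76) > E (119/16=7.44) > D (164/36=4.56) > A (24/10=2.40) > C (28/29=0.97)
Fill: take B (17 @ 251) → take E (16 @ 119) → take 17/36 of D → 77.44; 50/50 used.
Total value = 447.44

447.44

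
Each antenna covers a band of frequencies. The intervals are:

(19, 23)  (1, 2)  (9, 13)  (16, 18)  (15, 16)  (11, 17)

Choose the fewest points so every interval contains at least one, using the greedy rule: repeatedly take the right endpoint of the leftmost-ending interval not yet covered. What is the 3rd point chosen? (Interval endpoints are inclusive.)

Sort by right endpoint; whenever an interval is uncovered, place a point at its right end.
By right end: [1,2]  [9,13]  [15,16]  [11,17]  [16,18]  [19,23]
[1,2] uncovered → point at 2; [9,13] uncovered → point at 13; [15,16] uncovered → point at 16; [19,23] uncovered → point at 23.
Points: 2, 13, 16, 23 (4 total).

16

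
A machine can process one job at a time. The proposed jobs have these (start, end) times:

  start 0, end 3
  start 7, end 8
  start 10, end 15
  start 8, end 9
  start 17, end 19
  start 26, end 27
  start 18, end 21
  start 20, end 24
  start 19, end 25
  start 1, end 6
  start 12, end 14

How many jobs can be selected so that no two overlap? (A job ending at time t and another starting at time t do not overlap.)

Sorted by end: (0,3)  (1,6)  (7,8)  (8,9)  (12,14)  (10,15)  (17,19)  (18,21)  (20,24)  (19,25)  (26,27)
take (0,3); take (7,8); take (8,9); take (12,14); skip (10,15); take (17,19); take (20,24); take (26,27).
Selected 7 jobs.

7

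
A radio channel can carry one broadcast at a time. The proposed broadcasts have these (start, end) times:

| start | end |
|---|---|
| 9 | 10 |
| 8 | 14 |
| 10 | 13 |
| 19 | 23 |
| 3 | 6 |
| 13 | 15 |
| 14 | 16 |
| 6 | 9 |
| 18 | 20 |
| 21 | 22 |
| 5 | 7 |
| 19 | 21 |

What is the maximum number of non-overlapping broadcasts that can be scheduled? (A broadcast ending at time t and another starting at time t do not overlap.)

7

Order by finish time; keep every interval that doesn't clash with the previous kept one.
By end time: (3,6), (5,7), (6,9), (9,10), (10,13), (8,14), (13,15), (14,16), (18,20), (19,21), (21,22), (19,23).
Pick (3,6); next start ≥ 6 → (6,9); next start ≥ 9 → (9,10); next start ≥ 10 → (10,13); next start ≥ 13 → (13,15); next start ≥ 15 → (18,20); next start ≥ 20 → (21,22).
Selected 7 broadcasts.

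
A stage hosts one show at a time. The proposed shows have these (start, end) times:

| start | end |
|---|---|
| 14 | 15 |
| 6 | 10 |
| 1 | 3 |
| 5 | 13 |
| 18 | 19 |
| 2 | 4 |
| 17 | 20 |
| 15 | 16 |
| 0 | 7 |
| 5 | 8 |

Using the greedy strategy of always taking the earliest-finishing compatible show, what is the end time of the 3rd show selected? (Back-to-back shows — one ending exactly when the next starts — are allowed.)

Sort by end time and greedily take each interval whose start is ≥ the last chosen end.
By end time: (1,3), (2,4), (0,7), (5,8), (6,10), (5,13), (14,15), (15,16), (18,19), (17,20).
Pick (1,3); next start ≥ 3 → (5,8); next start ≥ 8 → (14,15); next start ≥ 15 → (15,16); next start ≥ 16 → (18,19).
Selected: (1,3) (5,8) (14,15) (15,16) (18,19)

15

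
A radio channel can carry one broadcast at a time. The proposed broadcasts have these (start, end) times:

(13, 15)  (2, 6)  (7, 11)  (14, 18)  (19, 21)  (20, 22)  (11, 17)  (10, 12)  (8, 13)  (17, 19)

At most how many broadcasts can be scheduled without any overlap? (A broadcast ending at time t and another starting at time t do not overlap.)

Greedy by earliest finish: after sorting by end time, pick each interval compatible with the last pick.
Sorted by end: (2,6)  (7,11)  (10,12)  (8,13)  (13,15)  (11,17)  (14,18)  (17,19)  (19,21)  (20,22)
take (2,6); take (7,11); skip (10,12); take (13,15); take (17,19); take (19,21).
Selected 5 broadcasts.

5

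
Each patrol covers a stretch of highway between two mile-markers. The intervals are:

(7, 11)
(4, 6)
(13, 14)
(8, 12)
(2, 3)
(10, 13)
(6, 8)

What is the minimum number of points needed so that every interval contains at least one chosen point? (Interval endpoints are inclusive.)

4

Process intervals by earliest right end; each time one isn't hit yet, stab at its right endpoint.
By right end: [2,3]  [4,6]  [6,8]  [7,11]  [8,12]  [10,13]  [13,14]
[2,3] uncovered → point at 3; [4,6] uncovered → point at 6; [7,11] uncovered → point at 11; [13,14] uncovered → point at 14.
Points: 3, 6, 11, 14 (4 total).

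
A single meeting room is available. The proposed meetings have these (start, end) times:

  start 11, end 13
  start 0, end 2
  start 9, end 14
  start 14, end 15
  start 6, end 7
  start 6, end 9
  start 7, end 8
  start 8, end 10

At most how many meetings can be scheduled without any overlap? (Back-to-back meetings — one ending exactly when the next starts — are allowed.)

Sorted by end: (0,2)  (6,7)  (7,8)  (6,9)  (8,10)  (11,13)  (9,14)  (14,15)
take (0,2); take (6,7); take (7,8); take (8,10); take (11,13); skip (9,14); take (14,15).
Selected 6 meetings.

6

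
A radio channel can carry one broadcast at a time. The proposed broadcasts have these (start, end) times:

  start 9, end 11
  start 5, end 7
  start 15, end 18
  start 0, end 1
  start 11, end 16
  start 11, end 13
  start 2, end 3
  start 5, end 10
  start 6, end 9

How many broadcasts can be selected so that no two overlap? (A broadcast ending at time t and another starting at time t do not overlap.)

6

Sort by end time and greedily take each interval whose start is ≥ the last chosen end.
By end time: (0,1), (2,3), (5,7), (6,9), (5,10), (9,11), (11,13), (11,16), (15,18).
Pick (0,1); next start ≥ 1 → (2,3); next start ≥ 3 → (5,7); next start ≥ 7 → (9,11); next start ≥ 11 → (11,13); next start ≥ 13 → (15,18).
Selected 6 broadcasts.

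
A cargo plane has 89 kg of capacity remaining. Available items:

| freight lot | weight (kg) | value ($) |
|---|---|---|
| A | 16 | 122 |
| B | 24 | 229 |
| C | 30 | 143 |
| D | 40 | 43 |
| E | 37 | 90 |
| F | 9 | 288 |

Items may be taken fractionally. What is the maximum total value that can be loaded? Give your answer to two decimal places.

Order: F (288/9=32.00) > B (229/24=9.54) > A (122/16=7.62) > C (143/30=4.77) > E (90/37=2.43) > D (43/40=1.07)
Fill: take F (9 @ 288) → take B (24 @ 229) → take A (16 @ 122) → take C (30 @ 143) → take 10/37 of E → 24.32; 89/89 used.
Total value = 806.32

806.32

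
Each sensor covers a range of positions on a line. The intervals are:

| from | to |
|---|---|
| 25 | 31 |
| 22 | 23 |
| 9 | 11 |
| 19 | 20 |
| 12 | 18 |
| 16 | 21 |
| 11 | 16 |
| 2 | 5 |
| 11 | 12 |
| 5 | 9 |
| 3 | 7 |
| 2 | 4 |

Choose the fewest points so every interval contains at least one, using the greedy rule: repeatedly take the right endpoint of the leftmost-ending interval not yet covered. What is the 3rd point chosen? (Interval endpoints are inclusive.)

Sort by right endpoint; whenever an interval is uncovered, place a point at its right end.
Sorted: [2,4] [2,5] [3,7] [5,9] [9,11] [11,12] [11,16] [12,18] [19,20] [16,21] [22,23] [25,31]
{[2,4],[2,5],[3,7]} hit by 4; {[5,9],[9,11]} hit by 9; {[11,12],[11,16],[12,18]} hit by 12; {[19,20],[16,21]} hit by 20; {[22,23]} hit by 23; {[25,31]} hit by 31.
Points: 4, 9, 12, 20, 23, 31 (6 total).

12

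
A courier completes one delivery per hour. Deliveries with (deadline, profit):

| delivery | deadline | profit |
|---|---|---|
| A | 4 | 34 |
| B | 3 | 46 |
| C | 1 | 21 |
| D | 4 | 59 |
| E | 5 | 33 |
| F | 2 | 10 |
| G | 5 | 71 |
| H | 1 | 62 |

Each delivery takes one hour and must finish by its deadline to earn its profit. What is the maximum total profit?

272

Profit order: G=71 H=62 D=59 B=46 A=34 E=33 C=21 F=10
Assign: G→slot 5, H→slot 1, D→slot 4, B→slot 3, A→slot 2, E skipped, C skipped, F skipped.
Slots: [1:H] [2:A] [3:B] [4:D] [5:G]
Profit = 62 + 34 + 46 + 59 + 71 = 272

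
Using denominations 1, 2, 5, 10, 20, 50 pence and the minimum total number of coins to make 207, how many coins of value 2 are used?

Greedy: take as many of the largest coin as possible, then repeat with the remainder.
207 − 4×50→7 − 1×5→2 − 1×2→0
Count of 2: 1

1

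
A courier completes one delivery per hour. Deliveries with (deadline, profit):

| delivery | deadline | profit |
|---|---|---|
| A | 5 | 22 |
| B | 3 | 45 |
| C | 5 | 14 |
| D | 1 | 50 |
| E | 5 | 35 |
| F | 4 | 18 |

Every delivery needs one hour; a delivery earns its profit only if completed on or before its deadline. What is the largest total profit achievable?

Sort by profit descending; place each in the latest free slot ≤ its deadline.
Profit order: D=50 B=45 E=35 A=22 F=18 C=14
Assign: D→slot 1, B→slot 3, E→slot 5, A→slot 4, F→slot 2, C skipped.
Slots: [1:D] [2:F] [3:B] [4:A] [5:E]
Profit = 50 + 18 + 45 + 22 + 35 = 170

170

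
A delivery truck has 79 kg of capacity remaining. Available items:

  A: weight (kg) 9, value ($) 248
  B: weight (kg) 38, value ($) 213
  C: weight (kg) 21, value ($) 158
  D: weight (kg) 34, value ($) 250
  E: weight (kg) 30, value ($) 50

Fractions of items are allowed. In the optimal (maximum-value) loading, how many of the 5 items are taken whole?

3

Sort by value per unit weight and fill in that order.
Ratios (sorted): A 27.56, C 7.52, D 7.35, B 5.61, E 1.67
take A (9 @ 248); take C (21 @ 158); take D (34 @ 250); take 15/38 of B → 84.08. Capacity used 79/79.
3 item(s) taken whole; one partial (take 15/38 of B).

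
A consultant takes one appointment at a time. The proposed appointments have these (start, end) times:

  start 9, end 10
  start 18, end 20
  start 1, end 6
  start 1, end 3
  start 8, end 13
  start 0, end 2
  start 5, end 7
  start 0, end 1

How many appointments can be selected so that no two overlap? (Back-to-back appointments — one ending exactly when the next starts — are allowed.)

5

By end time: (0,1), (0,2), (1,3), (1,6), (5,7), (9,10), (8,13), (18,20).
Pick (0,1); next start ≥ 1 → (1,3); next start ≥ 3 → (5,7); next start ≥ 7 → (9,10); next start ≥ 10 → (18,20).
Selected 5 appointments.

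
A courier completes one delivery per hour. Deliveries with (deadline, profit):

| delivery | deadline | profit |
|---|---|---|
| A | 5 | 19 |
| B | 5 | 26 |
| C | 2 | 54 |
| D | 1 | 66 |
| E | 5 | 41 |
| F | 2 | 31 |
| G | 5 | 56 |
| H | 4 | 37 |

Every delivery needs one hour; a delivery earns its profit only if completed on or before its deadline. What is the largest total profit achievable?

By profit: D(d1,66), G(d5,56), C(d2,54), E(d5,41), H(d4,37), F(d2,31), B(d5,26), A(d5,19)
D→slot 1; G→slot 5; C→slot 2; E→slot 4; H→slot 3; F skipped; B skipped; A skipped.
Profit = 66 + 54 + 37 + 41 + 56 = 254

254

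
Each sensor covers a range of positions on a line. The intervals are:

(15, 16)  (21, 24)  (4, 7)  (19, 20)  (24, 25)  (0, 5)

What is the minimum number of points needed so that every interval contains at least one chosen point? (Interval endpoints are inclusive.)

4

Sort by right endpoint; whenever an interval is uncovered, place a point at its right end.
Sorted: [0,5] [4,7] [15,16] [19,20] [21,24] [24,25]
{[0,5],[4,7]} hit by 5; {[15,16]} hit by 16; {[19,20]} hit by 20; {[21,24],[24,25]} hit by 24.
Points: 5, 16, 20, 24 (4 total).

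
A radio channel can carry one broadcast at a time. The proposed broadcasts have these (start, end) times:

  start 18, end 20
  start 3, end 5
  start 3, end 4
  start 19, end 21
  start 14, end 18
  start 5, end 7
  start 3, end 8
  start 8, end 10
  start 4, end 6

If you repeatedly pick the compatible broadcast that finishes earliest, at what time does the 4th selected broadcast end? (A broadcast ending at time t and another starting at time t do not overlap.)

Greedy by earliest finish: after sorting by end time, pick each interval compatible with the last pick.
Sorted by end: (3,4)  (3,5)  (4,6)  (5,7)  (3,8)  (8,10)  (14,18)  (18,20)  (19,21)
take (3,4); skip (3,5); take (4,6); skip (3,8); take (8,10); take (14,18); take (18,20).
Selected: (3,4) (4,6) (8,10) (14,18) (18,20)

18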